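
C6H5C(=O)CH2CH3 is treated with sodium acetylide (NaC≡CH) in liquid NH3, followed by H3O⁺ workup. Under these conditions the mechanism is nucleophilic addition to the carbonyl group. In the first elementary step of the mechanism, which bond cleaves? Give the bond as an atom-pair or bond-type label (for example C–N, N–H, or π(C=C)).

π(C=O)

Step 1: Nucleophilic addition: HC≡C⁻ adds to the carbonyl carbon, pushing the π(C=O) electron pair onto oxygen and giving a tetrahedral alkoxide.
The bond broken in this step is the π(C=O) bond.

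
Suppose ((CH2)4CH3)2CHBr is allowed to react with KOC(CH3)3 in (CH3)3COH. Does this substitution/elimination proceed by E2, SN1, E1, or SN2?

E2

Conditions: a strong/bulky base with a secondary substrate bearing a β-hydrogen.
These conditions are the textbook signature of the E2 pathway.
A strong (often hindered) base removes a β-H in concert with loss of the leaving group — bimolecular elimination.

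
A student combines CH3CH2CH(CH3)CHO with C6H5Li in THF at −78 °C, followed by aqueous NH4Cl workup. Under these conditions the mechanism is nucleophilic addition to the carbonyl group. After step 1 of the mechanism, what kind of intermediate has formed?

Step 1: the carbanion-like carbon of C6H5Li attacks the sp² carbonyl carbon; the C=O π bond breaks and the electrons end up as a lone pair on the alkoxide oxygen of the tetrahedral intermediate.
After step 1 the species present is a tetrahedral alkoxide intermediate.

tetrahedral alkoxide intermediate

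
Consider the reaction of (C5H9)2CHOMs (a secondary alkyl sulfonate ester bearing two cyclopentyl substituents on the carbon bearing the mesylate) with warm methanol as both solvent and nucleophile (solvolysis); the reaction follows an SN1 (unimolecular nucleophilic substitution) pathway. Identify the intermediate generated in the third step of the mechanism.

Step 1: The C–O bond breaks with both electrons going to the mesylate; MsO⁻ leaves and a secondary carbocation remains.
Step 2: A hydride (H with its bonding pair) migrates from the adjacent cyclopentyl carbon to the cationic centre — a 1,2-hydride shift — upgrading the secondary cation to a tertiary one.
Step 3: A lone pair on the oxygen of CH3OH attacks the carbocation, forming a new C–O σ-bond and an oxonium ion.
After step 3 the species present is an oxonium ion.

oxonium ion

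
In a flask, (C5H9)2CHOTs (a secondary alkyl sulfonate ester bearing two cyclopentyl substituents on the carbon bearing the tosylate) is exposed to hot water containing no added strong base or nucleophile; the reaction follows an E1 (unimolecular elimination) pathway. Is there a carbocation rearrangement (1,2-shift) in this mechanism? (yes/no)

The first-formed carbocation is secondary.
The adjacent cyclopentyl carbon already bears 2 other carbon substituents and has a hydrogen to migrate; after a 1,2-hydride shift from that carbon the positive charge sits on a tertiary centre.
Tertiary is more stable than secondary, so the shift occurs.

yes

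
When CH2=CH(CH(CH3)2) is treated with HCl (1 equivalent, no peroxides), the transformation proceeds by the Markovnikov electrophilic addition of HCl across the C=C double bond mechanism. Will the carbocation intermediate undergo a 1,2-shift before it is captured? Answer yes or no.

yes

The first-formed carbocation is secondary.
The adjacent isopropyl carbon already bears 2 other carbon substituents and has a hydrogen to migrate; after a 1,2-hydride shift from that carbon the positive charge sits on a tertiary centre.
Tertiary is more stable than secondary, so the shift occurs.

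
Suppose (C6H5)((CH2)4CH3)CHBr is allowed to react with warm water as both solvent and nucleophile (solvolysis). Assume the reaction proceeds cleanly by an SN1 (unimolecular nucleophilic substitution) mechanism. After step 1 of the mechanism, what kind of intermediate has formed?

secondary carbocation

Step 1: The C–Br bond breaks with both electrons going to the bromide; Br⁻ leaves and a secondary carbocation remains.
After step 1 the species present is a secondary carbocation.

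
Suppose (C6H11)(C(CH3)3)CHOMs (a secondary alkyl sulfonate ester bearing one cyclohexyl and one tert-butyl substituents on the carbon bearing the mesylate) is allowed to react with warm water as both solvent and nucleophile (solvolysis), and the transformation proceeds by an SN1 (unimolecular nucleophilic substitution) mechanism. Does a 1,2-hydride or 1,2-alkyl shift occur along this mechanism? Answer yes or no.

yes

The first-formed carbocation is secondary.
The adjacent cyclohexyl carbon already bears 2 other carbon substituents and has a hydrogen to migrate; after a 1,2-hydride shift from that carbon the positive charge sits on a tertiary centre.
Tertiary is more stable than secondary, so the shift occurs.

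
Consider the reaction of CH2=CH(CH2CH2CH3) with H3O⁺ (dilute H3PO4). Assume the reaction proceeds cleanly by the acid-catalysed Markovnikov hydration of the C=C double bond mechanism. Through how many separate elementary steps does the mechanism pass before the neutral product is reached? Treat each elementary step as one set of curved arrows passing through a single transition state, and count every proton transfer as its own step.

Step 1: The π electrons of the C=C bond attack a proton of H3O⁺; Markovnikov addition places the new C–H on the less-substituted alkene carbon, so the positive charge ends up on the more-substituted carbon — a secondary carbocation. H2O is released.
(No 1,2-shift: no single shift to an adjacent carbon would give a more stable cation.)
Step 2: Nucleophilic capture of the cation by H2O produces the protonated alcohol (an oxonium ion).
Step 3: H2O removes a proton from the oxonium oxygen, regenerating H3O⁺ and giving the neutral alcohol.
Total: 3 elementary steps.

3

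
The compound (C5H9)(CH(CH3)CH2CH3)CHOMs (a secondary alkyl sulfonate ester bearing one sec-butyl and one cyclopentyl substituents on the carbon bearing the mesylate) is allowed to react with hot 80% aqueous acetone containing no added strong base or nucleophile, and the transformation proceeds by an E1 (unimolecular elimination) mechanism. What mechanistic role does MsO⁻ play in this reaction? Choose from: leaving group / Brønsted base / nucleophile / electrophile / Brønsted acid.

leaving group

Step 1: Ionisation: the C–O σ-bond cleaves heterolytically; both bonding electrons depart with MsO⁻, leaving a secondary carbocation at the α-carbon.
MsO⁻ departs with both electrons of the breaking σ-bond — that is the definition of a leaving group.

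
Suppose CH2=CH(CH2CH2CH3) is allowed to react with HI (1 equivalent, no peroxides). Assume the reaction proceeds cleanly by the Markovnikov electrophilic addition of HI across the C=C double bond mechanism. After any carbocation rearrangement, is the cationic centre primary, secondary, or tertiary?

Step 1: Protonation of the alkene by HI: the π bond acts as the nucleophile and picks up H⁺, giving the more stable (Markovnikov) secondary carbocation. The H–I bond breaks heterolytically, releasing I⁻.
No single 1,2-shift to an adjacent carbon would give a more-substituted cation, so no rearrangement occurs.

secondary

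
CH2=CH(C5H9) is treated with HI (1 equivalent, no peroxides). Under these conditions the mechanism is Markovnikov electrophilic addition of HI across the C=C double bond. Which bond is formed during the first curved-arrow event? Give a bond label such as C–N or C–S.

Step 1: Protonation of the alkene by HI: the π bond acts as the nucleophile and picks up H⁺, giving the more stable (Markovnikov) secondary carbocation. The H–I bond breaks heterolytically, releasing I⁻.
The bond formed in this step is the C–H bond.

C–H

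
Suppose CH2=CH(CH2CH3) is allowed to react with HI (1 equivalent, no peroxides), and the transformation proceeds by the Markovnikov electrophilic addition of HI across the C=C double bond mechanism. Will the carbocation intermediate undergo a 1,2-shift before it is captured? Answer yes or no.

The first-formed carbocation is secondary.
No single 1,2-shift to an adjacent carbon would produce a more-substituted cation than the one already present, so no rearrangement occurs.

no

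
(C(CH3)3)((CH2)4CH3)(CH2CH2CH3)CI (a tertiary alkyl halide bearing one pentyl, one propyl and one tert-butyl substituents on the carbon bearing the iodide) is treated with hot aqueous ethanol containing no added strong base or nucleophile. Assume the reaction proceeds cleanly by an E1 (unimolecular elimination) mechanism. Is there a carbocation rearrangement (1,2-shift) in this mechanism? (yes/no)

no

The first-formed carbocation is tertiary.
No single 1,2-shift to an adjacent carbon would produce a more-substituted cation than the one already present, so no rearrangement occurs.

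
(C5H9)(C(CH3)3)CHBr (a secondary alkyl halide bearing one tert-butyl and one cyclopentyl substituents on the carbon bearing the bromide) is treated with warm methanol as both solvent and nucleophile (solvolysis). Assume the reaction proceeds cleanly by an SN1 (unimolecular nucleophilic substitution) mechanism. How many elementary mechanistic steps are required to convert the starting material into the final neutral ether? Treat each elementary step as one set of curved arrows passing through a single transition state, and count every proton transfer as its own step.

4

Step 1: Ionisation: the C–Br σ-bond cleaves heterolytically; both bonding electrons depart with Br⁻, leaving a secondary carbocation at the α-carbon.
Step 2: Carbocation rearrangement: a 1,2-hydride shift from the adjacent cyclopentyl carbon converts the initially-formed secondary cation into the more stable tertiary cation.
Step 3: A lone pair on the oxygen of CH3OH attacks the carbocation, forming a new C–O σ-bond and an oxonium ion.
Step 4: Deprotonation of the oxonium oxygen by solvent methanol yields the neutral ether.
Total: 4 elementary steps.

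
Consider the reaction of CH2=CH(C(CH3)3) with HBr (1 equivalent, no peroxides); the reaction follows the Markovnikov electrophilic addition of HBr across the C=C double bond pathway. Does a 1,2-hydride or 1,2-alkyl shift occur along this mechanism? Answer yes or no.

yes

The first-formed carbocation is secondary.
The adjacent tert-butyl carbon has no hydrogen but bears methyl groups; migration of one methyl with its bonding pair (a 1,2-methyl shift) places the charge on a tertiary centre.
Tertiary is more stable than secondary, so the shift occurs.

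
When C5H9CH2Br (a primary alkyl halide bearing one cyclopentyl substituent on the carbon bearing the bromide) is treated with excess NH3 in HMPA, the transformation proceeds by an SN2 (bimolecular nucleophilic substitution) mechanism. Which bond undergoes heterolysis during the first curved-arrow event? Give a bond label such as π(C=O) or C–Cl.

Step 1: A lone pair on the N of NH3 attacks the α-carbon from the back side while the C–Br bond breaks; both bonding electrons leave with Br⁻. The product of this concerted step is an alkylammonium ion.
The bond broken in this step is the C–Br bond.

C–Br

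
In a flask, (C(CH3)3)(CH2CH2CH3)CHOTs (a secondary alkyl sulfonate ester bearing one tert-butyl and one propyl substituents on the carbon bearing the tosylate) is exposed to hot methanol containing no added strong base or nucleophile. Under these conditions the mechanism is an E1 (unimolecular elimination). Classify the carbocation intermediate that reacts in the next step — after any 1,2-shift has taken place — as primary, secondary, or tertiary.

tertiary

Step 1: Ionisation: the C–O σ-bond cleaves heterolytically; both bonding electrons depart with TsO⁻, leaving a secondary carbocation at the α-carbon.
Step 2: Carbocation rearrangement: a 1,2-methyl shift from the adjacent tert-butyl carbon converts the initially-formed secondary cation into the more stable tertiary cation.
The cation rearranges from secondary to tertiary via a 1,2-methyl shift from the adjacent tert-butyl carbon; the tertiary cation is what reacts next.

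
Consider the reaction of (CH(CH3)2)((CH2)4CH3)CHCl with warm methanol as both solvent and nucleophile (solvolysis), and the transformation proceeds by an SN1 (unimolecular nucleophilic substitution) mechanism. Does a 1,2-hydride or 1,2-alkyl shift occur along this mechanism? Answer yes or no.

The first-formed carbocation is secondary.
The adjacent isopropyl carbon already bears 2 other carbon substituents and has a hydrogen to migrate; after a 1,2-hydride shift from that carbon the positive charge sits on a tertiary centre.
Tertiary is more stable than secondary, so the shift occurs.

yes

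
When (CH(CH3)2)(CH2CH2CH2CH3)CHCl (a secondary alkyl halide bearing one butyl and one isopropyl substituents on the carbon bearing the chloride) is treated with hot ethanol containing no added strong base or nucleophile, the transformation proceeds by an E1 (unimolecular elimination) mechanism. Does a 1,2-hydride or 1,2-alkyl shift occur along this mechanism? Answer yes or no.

yes

The first-formed carbocation is secondary.
The adjacent isopropyl carbon already bears 2 other carbon substituents and has a hydrogen to migrate; after a 1,2-hydride shift from that carbon the positive charge sits on a tertiary centre.
Tertiary is more stable than secondary, so the shift occurs.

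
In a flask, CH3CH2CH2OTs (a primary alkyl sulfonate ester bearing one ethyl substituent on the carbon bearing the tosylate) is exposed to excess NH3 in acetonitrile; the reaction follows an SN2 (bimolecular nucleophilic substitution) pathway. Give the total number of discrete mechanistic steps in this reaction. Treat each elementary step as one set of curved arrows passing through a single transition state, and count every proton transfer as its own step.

2

Step 1: A lone pair on the N of NH3 attacks the α-carbon from the back side while the C–O bond breaks; both bonding electrons leave with TsO⁻. The product of this concerted step is an alkylammonium ion.
Step 2: A second equivalent of NH3 removes a proton from the N, giving the neutral product.
Total: 2 elementary steps.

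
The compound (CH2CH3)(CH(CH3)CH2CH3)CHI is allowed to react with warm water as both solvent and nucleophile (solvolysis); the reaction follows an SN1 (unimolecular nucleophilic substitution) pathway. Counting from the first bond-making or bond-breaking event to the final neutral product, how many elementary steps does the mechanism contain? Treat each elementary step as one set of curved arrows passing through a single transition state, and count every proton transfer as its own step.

4

Step 1: The C–I bond breaks with both electrons going to the iodide; I⁻ leaves and a secondary carbocation remains.
Step 2: Carbocation rearrangement: a 1,2-hydride shift from the adjacent sec-butyl carbon converts the initially-formed secondary cation into the more stable tertiary cation.
Step 3: H2O donates an oxygen lone pair into the empty p orbital of the cation, giving a protonated alcohol (an oxonium ion).
Step 4: A second solvent molecule removes the proton on oxygen, giving the neutral alcohol product.
Total: 4 elementary steps.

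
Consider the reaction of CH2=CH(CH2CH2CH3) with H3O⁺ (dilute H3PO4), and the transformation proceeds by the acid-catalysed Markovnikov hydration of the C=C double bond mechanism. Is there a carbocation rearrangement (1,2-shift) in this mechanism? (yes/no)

no

The first-formed carbocation is secondary.
No single 1,2-shift to an adjacent carbon would produce a more-substituted cation than the one already present, so no rearrangement occurs.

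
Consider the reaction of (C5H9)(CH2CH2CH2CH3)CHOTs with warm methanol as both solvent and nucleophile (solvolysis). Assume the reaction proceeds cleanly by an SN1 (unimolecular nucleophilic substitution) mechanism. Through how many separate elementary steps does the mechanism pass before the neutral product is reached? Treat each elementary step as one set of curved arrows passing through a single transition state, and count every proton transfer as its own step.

Step 1: Rate-determining heterolysis of the C–O bond gives TsO⁻ and a secondary carbocation.
Step 2: A 1,2-hydride shift from the adjacent cyclopentyl carbon moves the positive charge from the secondary centre to an adjacent carbon, generating a more stable tertiary carbocation.
Step 3: CH3OH donates an oxygen lone pair into the empty p orbital of the cation, giving a protonated ether (an oxonium ion).
Step 4: Deprotonation of the oxonium oxygen by solvent methanol yields the neutral ether.
Total: 4 elementary steps.

4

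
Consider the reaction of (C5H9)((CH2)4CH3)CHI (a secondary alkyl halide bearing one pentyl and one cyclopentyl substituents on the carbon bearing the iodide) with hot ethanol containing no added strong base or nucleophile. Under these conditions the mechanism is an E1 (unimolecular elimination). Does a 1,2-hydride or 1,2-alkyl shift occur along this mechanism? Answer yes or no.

The first-formed carbocation is secondary.
The adjacent cyclopentyl carbon already bears 2 other carbon substituents and has a hydrogen to migrate; after a 1,2-hydride shift from that carbon the positive charge sits on a tertiary centre.
Tertiary is more stable than secondary, so the shift occurs.

yes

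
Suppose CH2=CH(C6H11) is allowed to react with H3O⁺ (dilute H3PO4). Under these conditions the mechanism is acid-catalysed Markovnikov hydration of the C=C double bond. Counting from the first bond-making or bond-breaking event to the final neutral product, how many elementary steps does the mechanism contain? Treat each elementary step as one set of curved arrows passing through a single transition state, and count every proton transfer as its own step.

Step 1: Protonation of the alkene by H3O⁺: the π bond acts as the nucleophile and picks up H⁺, giving the more stable (Markovnikov) secondary carbocation. H2O is released.
Step 2: Carbocation rearrangement: a 1,2-hydride shift from the adjacent cyclohexyl carbon converts the initially-formed secondary cation into the more stable tertiary cation.
Step 3: Water acts as the nucleophile: an oxygen lone pair bonds to the cationic carbon, giving an oxonium-ion intermediate.
Step 4: Proton transfer from the O–H of the oxonium ion to H2O completes the catalytic cycle and yields the alcohol.
Total: 4 elementary steps.

4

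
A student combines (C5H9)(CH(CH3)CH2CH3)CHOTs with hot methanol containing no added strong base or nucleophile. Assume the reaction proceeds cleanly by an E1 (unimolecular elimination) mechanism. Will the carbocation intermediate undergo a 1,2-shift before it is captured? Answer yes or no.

The first-formed carbocation is secondary.
The adjacent sec-butyl carbon already bears 2 other carbon substituents and has a hydrogen to migrate; after a 1,2-hydride shift from that carbon the positive charge sits on a tertiary centre.
Tertiary is more stable than secondary, so the shift occurs.

yes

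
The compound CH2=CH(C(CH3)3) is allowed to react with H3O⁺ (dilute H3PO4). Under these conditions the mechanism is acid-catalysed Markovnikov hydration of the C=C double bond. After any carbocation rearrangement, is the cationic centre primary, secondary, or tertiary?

Step 1: Protonation of the alkene by H3O⁺: the π bond acts as the nucleophile and picks up H⁺, giving the more stable (Markovnikov) secondary carbocation. H2O is released.
Step 2: A methyl group with its bonding pair migrates from the adjacent tert-butyl carbon to the cationic centre — a 1,2-methyl shift — upgrading the secondary cation to a tertiary one.
The cation rearranges from secondary to tertiary via a 1,2-methyl shift from the adjacent tert-butyl carbon; the tertiary cation is what reacts next.

tertiary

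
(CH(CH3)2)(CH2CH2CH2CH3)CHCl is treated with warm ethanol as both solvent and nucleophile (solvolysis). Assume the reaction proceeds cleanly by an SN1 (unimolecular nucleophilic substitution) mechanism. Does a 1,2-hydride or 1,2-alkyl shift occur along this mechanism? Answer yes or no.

yes

The first-formed carbocation is secondary.
The adjacent isopropyl carbon already bears 2 other carbon substituents and has a hydrogen to migrate; after a 1,2-hydride shift from that carbon the positive charge sits on a tertiary centre.
Tertiary is more stable than secondary, so the shift occurs.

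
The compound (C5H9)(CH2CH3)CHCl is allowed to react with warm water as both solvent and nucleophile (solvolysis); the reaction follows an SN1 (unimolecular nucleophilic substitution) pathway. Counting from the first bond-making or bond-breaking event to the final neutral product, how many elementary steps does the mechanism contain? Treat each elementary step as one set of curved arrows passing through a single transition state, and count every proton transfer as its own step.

Step 1: Unassisted departure of Cl⁻ (taking the C–Cl bonding pair) generates a secondary carbocation.
Step 2: A 1,2-hydride shift from the adjacent cyclopentyl carbon moves the positive charge from the secondary centre to an adjacent carbon, generating a more stable tertiary carbocation.
Step 3: A lone pair on the oxygen of H2O attacks the carbocation, forming a new C–O σ-bond and an oxonium ion.
Step 4: Proton transfer from the O–H of the oxonium ion to a solvent molecule delivers the neutral alcohol.
Total: 4 elementary steps.

4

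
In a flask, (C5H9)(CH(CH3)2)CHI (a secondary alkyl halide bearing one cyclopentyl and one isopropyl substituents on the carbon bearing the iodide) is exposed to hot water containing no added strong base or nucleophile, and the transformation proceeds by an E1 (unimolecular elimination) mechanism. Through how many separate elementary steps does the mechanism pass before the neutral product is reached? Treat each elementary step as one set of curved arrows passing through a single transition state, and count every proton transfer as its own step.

3

Step 1: Rate-determining heterolysis of the C–I bond gives I⁻ and a secondary carbocation.
Step 2: A hydride (H with its bonding pair) migrates from the adjacent cyclopentyl carbon to the cationic centre — a 1,2-hydride shift — upgrading the secondary cation to a tertiary one.
Step 3: A water molecule (solvent) deprotonates a β-carbon; as the C–H bond breaks, those electrons form the new alkene π bond.
Total: 3 elementary steps.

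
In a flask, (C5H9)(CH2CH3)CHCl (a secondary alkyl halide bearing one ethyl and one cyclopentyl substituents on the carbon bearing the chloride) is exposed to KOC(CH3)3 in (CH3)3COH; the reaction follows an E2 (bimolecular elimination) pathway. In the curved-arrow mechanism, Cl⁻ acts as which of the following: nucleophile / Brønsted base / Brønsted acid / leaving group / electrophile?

Step 1: Concerted anti-periplanar elimination: (CH3)3CO⁻ abstracts a β-H while Cl⁻ leaves, and the C–H electrons become the new C=C π bond — all in a single transition state.
Cl⁻ departs with both electrons of the breaking σ-bond — that is the definition of a leaving group.

leaving group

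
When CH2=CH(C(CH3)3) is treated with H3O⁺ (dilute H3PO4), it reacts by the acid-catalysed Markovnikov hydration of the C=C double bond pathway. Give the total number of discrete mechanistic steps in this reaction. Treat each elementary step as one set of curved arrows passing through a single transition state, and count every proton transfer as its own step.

Step 1: The π electrons of the C=C bond attack a proton of H3O⁺; Markovnikov addition places the new C–H on the less-substituted alkene carbon, so the positive charge ends up on the more-substituted carbon — a secondary carbocation. H2O is released.
Step 2: Carbocation rearrangement: a 1,2-methyl shift from the adjacent tert-butyl carbon converts the initially-formed secondary cation into the more stable tertiary cation.
Step 3: A lone pair on the oxygen of H2O attacks the carbocation, forming a C–O bond and an oxonium ion (a protonated alcohol).
Step 4: Proton transfer from the O–H of the oxonium ion to H2O completes the catalytic cycle and yields the alcohol.
Total: 4 elementary steps.

4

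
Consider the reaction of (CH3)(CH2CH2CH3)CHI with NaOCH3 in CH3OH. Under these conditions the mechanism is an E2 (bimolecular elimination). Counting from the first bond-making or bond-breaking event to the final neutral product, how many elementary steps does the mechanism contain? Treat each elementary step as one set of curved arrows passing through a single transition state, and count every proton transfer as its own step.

1

Step 1: Concerted anti-periplanar elimination: CH3O⁻ abstracts a β-H while I⁻ leaves, and the C–H electrons become the new C=C π bond — all in a single transition state.
Total: 1 elementary step.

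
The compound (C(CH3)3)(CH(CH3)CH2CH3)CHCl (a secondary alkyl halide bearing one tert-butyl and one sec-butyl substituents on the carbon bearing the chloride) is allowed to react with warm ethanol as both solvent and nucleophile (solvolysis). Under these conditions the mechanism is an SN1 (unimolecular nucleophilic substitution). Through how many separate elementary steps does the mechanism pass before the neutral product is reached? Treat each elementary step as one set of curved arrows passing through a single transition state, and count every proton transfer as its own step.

4

Step 1: Rate-determining heterolysis of the C–Cl bond gives Cl⁻ and a secondary carbocation.
Step 2: A 1,2-hydride shift from the adjacent sec-butyl carbon moves the positive charge from the secondary centre to an adjacent carbon, generating a more stable tertiary carbocation.
Step 3: A lone pair on the oxygen of CH3CH2OH attacks the carbocation, forming a new C–O σ-bond and an oxonium ion.
Step 4: Deprotonation of the oxonium oxygen by solvent ethanol yields the neutral ether.
Total: 4 elementary steps.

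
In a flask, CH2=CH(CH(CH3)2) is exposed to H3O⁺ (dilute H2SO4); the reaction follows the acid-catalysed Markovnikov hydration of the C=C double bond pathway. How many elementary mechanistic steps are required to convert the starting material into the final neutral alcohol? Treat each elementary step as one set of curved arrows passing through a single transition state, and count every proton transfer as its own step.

4

Step 1: The π electrons of the C=C bond attack a proton of H3O⁺; Markovnikov addition places the new C–H on the less-substituted alkene carbon, so the positive charge ends up on the more-substituted carbon — a secondary carbocation. H2O is released.
Step 2: A 1,2-hydride shift from the adjacent isopropyl carbon moves the positive charge from the secondary centre to an adjacent carbon, generating a more stable tertiary carbocation.
Step 3: A lone pair on the oxygen of H2O attacks the carbocation, forming a C–O bond and an oxonium ion (a protonated alcohol).
Step 4: Proton transfer from the O–H of the oxonium ion to H2O completes the catalytic cycle and yields the alcohol.
Total: 4 elementary steps.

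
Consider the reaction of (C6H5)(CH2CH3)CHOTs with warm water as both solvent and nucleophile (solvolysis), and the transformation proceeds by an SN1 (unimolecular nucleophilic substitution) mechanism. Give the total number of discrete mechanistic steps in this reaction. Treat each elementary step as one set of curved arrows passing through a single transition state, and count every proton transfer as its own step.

Step 1: Ionisation: the C–O σ-bond cleaves heterolytically; both bonding electrons depart with TsO⁻, leaving a secondary carbocation at the α-carbon.
(No 1,2-shift: no single shift to an adjacent carbon would give a more stable cation.)
Step 2: H2O donates an oxygen lone pair into the empty p orbital of the cation, giving a protonated alcohol (an oxonium ion).
Step 3: Proton transfer from the O–H of the oxonium ion to a solvent molecule delivers the neutral alcohol.
Total: 3 elementary steps.

3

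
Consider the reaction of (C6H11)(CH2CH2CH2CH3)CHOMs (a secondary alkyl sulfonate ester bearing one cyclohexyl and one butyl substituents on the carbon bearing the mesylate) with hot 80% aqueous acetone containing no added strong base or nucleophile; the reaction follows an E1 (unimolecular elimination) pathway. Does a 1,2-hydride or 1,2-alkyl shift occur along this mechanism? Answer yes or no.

yes

The first-formed carbocation is secondary.
The adjacent cyclohexyl carbon already bears 2 other carbon substituents and has a hydrogen to migrate; after a 1,2-hydride shift from that carbon the positive charge sits on a tertiary centre.
Tertiary is more stable than secondary, so the shift occurs.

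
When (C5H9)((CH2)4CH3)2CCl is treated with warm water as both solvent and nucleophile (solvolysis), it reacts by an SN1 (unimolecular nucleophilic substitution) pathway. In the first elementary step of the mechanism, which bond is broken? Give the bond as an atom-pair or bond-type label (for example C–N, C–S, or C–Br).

C–Cl

Step 1: Rate-determining heterolysis of the C–Cl bond gives Cl⁻ and a tertiary carbocation.
The bond broken in this step is the C–Cl bond.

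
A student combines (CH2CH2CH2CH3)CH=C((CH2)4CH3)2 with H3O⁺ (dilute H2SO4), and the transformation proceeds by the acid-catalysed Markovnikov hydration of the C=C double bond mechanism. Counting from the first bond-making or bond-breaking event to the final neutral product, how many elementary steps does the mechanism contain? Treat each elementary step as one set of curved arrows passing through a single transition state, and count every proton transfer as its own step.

3

Step 1: Protonation of the alkene by H3O⁺: the π bond acts as the nucleophile and picks up H⁺, giving the more stable (Markovnikov) tertiary carbocation. H2O is released.
(No 1,2-shift: no single shift to an adjacent carbon would give a more stable cation.)
Step 2: Nucleophilic capture of the cation by H2O produces the protonated alcohol (an oxonium ion).
Step 3: Proton transfer from the O–H of the oxonium ion to H2O completes the catalytic cycle and yields the alcohol.
Total: 3 elementary steps.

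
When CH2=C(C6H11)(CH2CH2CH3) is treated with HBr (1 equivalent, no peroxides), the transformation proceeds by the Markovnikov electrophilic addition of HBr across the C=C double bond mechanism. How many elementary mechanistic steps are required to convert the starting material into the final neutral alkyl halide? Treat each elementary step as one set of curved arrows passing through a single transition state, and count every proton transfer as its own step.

Step 1: Protonation of the alkene by HBr: the π bond acts as the nucleophile and picks up H⁺, giving the more stable (Markovnikov) tertiary carbocation. The H–Br bond breaks heterolytically, releasing Br⁻.
(No 1,2-shift: no single shift to an adjacent carbon would give a more stable cation.)
Step 2: Nucleophilic attack by Br⁻ on the carbocation completes the addition, giving R–Br.
Total: 2 elementary steps.

2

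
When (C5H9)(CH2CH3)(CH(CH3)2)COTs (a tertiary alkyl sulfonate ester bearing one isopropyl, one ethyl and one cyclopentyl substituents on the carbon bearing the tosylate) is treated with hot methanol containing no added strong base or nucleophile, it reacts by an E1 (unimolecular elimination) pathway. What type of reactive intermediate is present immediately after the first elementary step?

tertiary carbocation

Step 1: Unassisted departure of TsO⁻ (taking the C–O bonding pair) generates a tertiary carbocation.
After step 1 the species present is a tertiary carbocation.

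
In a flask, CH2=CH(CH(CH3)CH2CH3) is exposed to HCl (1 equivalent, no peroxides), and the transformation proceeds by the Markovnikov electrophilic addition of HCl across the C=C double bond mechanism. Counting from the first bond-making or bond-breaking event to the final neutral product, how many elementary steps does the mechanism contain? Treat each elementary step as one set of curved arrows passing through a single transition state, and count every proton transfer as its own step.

Step 1: Protonation of the alkene by HCl: the π bond acts as the nucleophile and picks up H⁺, giving the more stable (Markovnikov) secondary carbocation. The H–Cl bond breaks heterolytically, releasing Cl⁻.
Step 2: A 1,2-hydride shift from the adjacent sec-butyl carbon moves the positive charge from the secondary centre to an adjacent carbon, generating a more stable tertiary carbocation.
Step 3: Cl⁻ captures the cation: a lone pair on Cl⁻ fills the empty p orbital, producing the alkyl halide product.
Total: 3 elementary steps.

3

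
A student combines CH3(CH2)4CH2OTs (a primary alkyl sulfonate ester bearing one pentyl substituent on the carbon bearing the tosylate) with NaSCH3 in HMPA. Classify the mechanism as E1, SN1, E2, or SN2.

Conditions: a primary substrate with a strong nucleophile in the polar aprotic solvent HMPA.
These conditions are the textbook signature of the SN2 pathway.
An unhindered substrate with a strong nucleophile in a polar aprotic solvent favours one-step backside displacement.

SN2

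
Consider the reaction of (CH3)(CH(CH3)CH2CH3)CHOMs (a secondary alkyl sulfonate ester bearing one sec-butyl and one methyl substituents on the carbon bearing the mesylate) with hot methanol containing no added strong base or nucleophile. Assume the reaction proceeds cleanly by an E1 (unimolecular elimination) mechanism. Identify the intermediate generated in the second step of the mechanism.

Step 1: The C–O bond breaks with both electrons going to the mesylate; MsO⁻ leaves and a secondary carbocation remains.
Step 2: A hydride (H with its bonding pair) migrates from the adjacent sec-butyl carbon to the cationic centre — a 1,2-hydride shift — upgrading the secondary cation to a tertiary one.
After step 2 the species present is a tertiary carbocation.

tertiary carbocation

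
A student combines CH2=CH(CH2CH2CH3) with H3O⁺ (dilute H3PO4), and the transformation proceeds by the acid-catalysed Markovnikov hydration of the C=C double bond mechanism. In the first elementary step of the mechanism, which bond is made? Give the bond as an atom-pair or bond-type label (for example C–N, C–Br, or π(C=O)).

C–H

Step 1: The π electrons of the C=C bond attack a proton of H3O⁺; Markovnikov addition places the new C–H on the less-substituted alkene carbon, so the positive charge ends up on the more-substituted carbon — a secondary carbocation. H2O is released.
The bond formed in this step is the C–H bond.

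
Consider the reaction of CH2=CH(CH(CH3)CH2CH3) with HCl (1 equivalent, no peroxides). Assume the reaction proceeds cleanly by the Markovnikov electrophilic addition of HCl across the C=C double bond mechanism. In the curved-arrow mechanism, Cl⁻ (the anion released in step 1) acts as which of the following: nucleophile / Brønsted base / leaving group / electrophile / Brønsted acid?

nucleophile

Step 3: Nucleophilic attack by Cl⁻ on the carbocation completes the addition, giving R–Cl.
Cl⁻ (the anion released in step 1) donates an electron pair to form a new σ-bond to carbon — it is the nucleophile.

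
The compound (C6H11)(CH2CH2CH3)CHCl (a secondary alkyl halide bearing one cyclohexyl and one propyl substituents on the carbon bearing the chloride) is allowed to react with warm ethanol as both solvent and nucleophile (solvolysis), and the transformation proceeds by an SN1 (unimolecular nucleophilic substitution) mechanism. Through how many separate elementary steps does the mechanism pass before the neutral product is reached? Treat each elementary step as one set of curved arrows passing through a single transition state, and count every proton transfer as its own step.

4

Step 1: Ionisation: the C–Cl σ-bond cleaves heterolytically; both bonding electrons depart with Cl⁻, leaving a secondary carbocation at the α-carbon.
Step 2: A hydride (H with its bonding pair) migrates from the adjacent cyclohexyl carbon to the cationic centre — a 1,2-hydride shift — upgrading the secondary cation to a tertiary one.
Step 3: CH3CH2OH donates an oxygen lone pair into the empty p orbital of the cation, giving a protonated ether (an oxonium ion).
Step 4: Deprotonation of the oxonium oxygen by solvent ethanol yields the neutral ether.
Total: 4 elementary steps.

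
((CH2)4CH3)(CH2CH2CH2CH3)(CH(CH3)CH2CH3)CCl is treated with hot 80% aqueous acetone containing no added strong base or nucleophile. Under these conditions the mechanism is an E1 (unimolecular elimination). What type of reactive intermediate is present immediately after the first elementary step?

tertiary carbocation

Step 1: The C–Cl bond breaks with both electrons going to the chloride; Cl⁻ leaves and a tertiary carbocation remains.
After step 1 the species present is a tertiary carbocation.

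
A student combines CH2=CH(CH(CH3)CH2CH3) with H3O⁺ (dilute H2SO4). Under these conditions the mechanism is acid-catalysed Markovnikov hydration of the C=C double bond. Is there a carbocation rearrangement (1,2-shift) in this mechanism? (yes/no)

yes

The first-formed carbocation is secondary.
The adjacent sec-butyl carbon already bears 2 other carbon substituents and has a hydrogen to migrate; after a 1,2-hydride shift from that carbon the positive charge sits on a tertiary centre.
Tertiary is more stable than secondary, so the shift occurs.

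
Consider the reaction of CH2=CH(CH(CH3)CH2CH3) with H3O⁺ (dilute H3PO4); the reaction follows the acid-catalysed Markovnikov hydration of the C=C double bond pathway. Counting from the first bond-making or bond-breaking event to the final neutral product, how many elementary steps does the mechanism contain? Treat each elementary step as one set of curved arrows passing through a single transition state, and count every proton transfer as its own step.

4

Step 1: Protonation of the alkene by H3O⁺: the π bond acts as the nucleophile and picks up H⁺, giving the more stable (Markovnikov) secondary carbocation. H2O is released.
Step 2: A 1,2-hydride shift from the adjacent sec-butyl carbon moves the positive charge from the secondary centre to an adjacent carbon, generating a more stable tertiary carbocation.
Step 3: Nucleophilic capture of the cation by H2O produces the protonated alcohol (an oxonium ion).
Step 4: H2O removes a proton from the oxonium oxygen, regenerating H3O⁺ and giving the neutral alcohol.
Total: 4 elementary steps.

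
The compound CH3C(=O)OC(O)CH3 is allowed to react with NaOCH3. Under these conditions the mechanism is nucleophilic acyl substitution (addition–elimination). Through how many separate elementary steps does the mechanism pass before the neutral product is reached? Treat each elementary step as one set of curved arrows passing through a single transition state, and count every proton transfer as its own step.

Step 1: A lone pair on the O of CH3O⁻ attacks the electrophilic acyl carbon; the π(C=O) electrons move onto oxygen, giving a tetrahedral intermediate.
Step 2: Elimination step: re-formation of the carbonyl π bond drives out CH3CO2⁻, giving the new acyl compound.
Total: 2 elementary steps.

2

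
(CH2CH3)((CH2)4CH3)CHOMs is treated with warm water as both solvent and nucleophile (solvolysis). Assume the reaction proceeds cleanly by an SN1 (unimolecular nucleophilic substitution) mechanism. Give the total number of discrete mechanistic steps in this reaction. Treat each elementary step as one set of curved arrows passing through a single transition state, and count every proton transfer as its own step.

Step 1: Unassisted departure of MsO⁻ (taking the C–O bonding pair) generates a secondary carbocation.
(No 1,2-shift: no single shift to an adjacent carbon would give a more stable cation.)
Step 2: Nucleophilic capture: the oxygen of H2O bonds to the cationic carbon, producing an oxonium-ion intermediate.
Step 3: Deprotonation of the oxonium oxygen by solvent water yields the neutral alcohol.
Total: 3 elementary steps.

3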